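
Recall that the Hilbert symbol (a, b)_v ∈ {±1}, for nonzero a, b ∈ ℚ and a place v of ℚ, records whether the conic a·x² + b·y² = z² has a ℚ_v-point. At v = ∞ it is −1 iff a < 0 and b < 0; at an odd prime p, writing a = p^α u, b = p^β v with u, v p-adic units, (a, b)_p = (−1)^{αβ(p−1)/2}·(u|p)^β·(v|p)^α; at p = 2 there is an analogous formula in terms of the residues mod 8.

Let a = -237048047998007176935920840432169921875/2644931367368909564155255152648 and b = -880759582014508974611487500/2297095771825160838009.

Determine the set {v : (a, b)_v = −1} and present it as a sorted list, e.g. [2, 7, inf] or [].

[2, 5, 23, inf]

(a, b) ≡ (-3910, -1955) mod (ℚ^×)²; places V = {2, 3, 5, 7, 11, 17, 23, 31, 37, 41, 43, ∞}.
(a,b)_43: α=-6, u≡26; β=-4, v≡38 (mod 43); (26|43)=-1, (38|43)=+1; sign (−1)^0·-1^-4·+1^-6 = +1.
(a,b)_31: α=-6, u≡23; β=-4, v≡21 (mod 31); (23|31)=-1, (21|31)=-1; sign (−1)^0·-1^-4·-1^-6 = +1.
(a,b)_41: α=2, u≡34; β=2, v≡30 (mod 41); (34|41)=-1, (30|41)=-1; sign (−1)^0·-1^2·-1^2 = +1.
(a,b)_2: α=-3, β=2; u≡5, v≡5 (mod 8); ε(u)ε(v)=0·0, αω(v)=-3·1, βω(u)=2·1; sum ≡ 1  ⇒  -1.
(a,b)_5: α=9, u≡3; β=5, v≡1 (mod 5); (3|5)=-1, (1|5)=+1; sign (−1)^0·-1^5·+1^9 = -1.
(a,b)_3: α=-16, u≡2; β=-12, v≡1 (mod 3); (2|3)=-1, (1|3)=+1; sign (−1)^0·-1^-12·+1^-16 = +1.
(a,b)_∞: sgn(-3910)=−, sgn(-1955)=−, so -1.
(a,b)_37: α=-2, u≡11; β=-2, v≡5 (mod 37); (11|37)=+1, (5|37)=-1; sign (−1)^0·+1^-2·-1^-2 = +1.
(a,b)_23: α=3, u≡17; β=3, v≡19 (mod 23); (17|23)=-1, (19|23)=-1; sign (−1)^1·-1^3·-1^3 = -1.
(a,b)_7: α=18, u≡3; β=12, v≡5 (mod 7); (3|7)=-1, (5|7)=-1; sign (−1)^0·-1^12·-1^18 = +1.
(a,b)_17: α=1, u≡16; β=1, v≡15 (mod 17); (16|17)=+1, (15|17)=+1; sign (−1)^0·+1^1·+1^1 = +1.
(a,b)_11: α=8, u≡2; β=4, v≡4 (mod 11); (2|11)=-1, (4|11)=+1; sign (−1)^0·-1^4·+1^8 = +1.
|Ram(-3910, -1955)| = 4, even; anisotropic at {2, 5, 23, ∞}.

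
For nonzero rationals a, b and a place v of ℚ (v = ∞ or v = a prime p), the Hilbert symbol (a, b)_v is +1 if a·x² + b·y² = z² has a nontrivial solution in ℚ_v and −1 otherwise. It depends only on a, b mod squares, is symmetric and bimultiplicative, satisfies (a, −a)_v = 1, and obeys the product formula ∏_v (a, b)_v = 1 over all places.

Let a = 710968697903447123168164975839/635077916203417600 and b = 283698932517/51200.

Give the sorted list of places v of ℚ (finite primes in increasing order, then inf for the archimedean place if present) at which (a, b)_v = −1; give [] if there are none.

[3, 7, 13, 17]

Mod squares: a ≡ 119, b ≡ 14586. Check v ∈ {∞, 2, 3, 5, 7, 11, 13, 17, 19, 37}.
v=11: a=11^4·(≡9), b=11^3·(≡7) mod 11; (9|11)=+1, (7|11)=-1; (−1)^{4·3·5}·(+1)^3·(-1)^4 = +1.
v=3: a=3^26·(≡2), b=3^9·(≡2) mod 3; (2|3)=-1, (2|3)=-1; (−1)^{26·9·1}·(-1)^9·(-1)^26 = -1.
v=∞: 119 > 0 and 14586 > 0  ⇒  (a,b)_∞ = +1.
v=13: a=13^2·(≡2), b=13^1·(≡3) mod 13; (2|13)=-1, (3|13)=+1; (−1)^{2·1·6}·(-1)^1·(+1)^2 = -1.
v=19: a=19^-2·(≡1), b=19^0·(≡15) mod 19; (1|19)=+1, (15|19)=-1; (−1)^{-2·0·9}·(+1)^0·(-1)^-2 = +1.
v=37: a=37^2·(≡31), b=37^0·(≡20) mod 37; (31|37)=-1, (20|37)=-1; (−1)^{2·0·18}·(-1)^0·(-1)^2 = +1.
v=7: a=7^5·(≡6), b=7^2·(≡5) mod 7; (6|7)=-1, (5|7)=-1; (−1)^{5·2·3}·(-1)^2·(-1)^5 = -1.
v=5: a=5^-2·(≡1), b=5^-2·(≡4) mod 5; (1|5)=+1, (4|5)=+1; (−1)^{-2·-2·2}·(+1)^-2·(+1)^-2 = +1.
v=2: v_2(a)=-46, v_2(b)=-11; units ≡ 7, 5 (mod 8); ε·ε+αω+βω = 1·0+-46·1+-11·0 ≡ 0  ⇒  (a,b)_2 = +1.
v=17: a=17^3·(≡12), b=17^1·(≡13) mod 17; (12|17)=-1, (13|17)=+1; (−1)^{3·1·8}·(-1)^1·(+1)^3 = -1.
Ram(119, 14586) = {3, 7, 13, 17}; no ℚ_3-point on the conic.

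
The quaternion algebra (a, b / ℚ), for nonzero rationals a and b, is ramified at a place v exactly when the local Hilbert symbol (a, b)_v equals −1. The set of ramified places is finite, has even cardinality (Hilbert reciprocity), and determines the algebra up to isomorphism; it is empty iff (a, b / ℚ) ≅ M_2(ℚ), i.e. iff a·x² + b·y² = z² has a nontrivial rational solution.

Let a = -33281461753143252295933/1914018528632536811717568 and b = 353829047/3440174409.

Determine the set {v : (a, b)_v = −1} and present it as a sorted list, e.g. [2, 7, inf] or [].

(a, b) ≡ (-91, 143) mod (ℚ^×)²; places V = {2, 3, 7, 11, 13, 19, ∞}.
(a,b)_3: α=-8, u≡2; β=-4, v≡2 (mod 3); (2|3)=-1, (2|3)=-1; sign (−1)^0·-1^-4·-1^-8 = +1.
(a,b)_13: α=9, u≡7; β=3, v≡8 (mod 13); (7|13)=-1, (8|13)=-1; sign (−1)^0·-1^3·-1^9 = +1.
(a,b)_2: α=-6, β=0; u≡5, v≡7 (mod 8); ε(u)ε(v)=0·1, αω(v)=-6·0, βω(u)=0·1; sum ≡ 0  ⇒  +1.
(a,b)_7: α=-13, u≡4; β=-6, v≡6 (mod 7); (4|7)=+1, (6|7)=-1; sign (−1)^0·+1^-6·-1^-13 = -1.
(a,b)_11: α=12, u≡10; β=5, v≡8 (mod 11); (10|11)=-1, (8|11)=-1; sign (−1)^0·-1^5·-1^12 = -1.
(a,b)_19: α=-6, u≡17; β=-2, v≡13 (mod 19); (17|19)=+1, (13|19)=-1; sign (−1)^0·+1^-2·-1^-6 = +1.
(a,b)_∞: sgn(-91)=−, sgn(143)=+, so +1.
|Ram(-91, 143)| = 2, even; anisotropic at {7, 11}.

[7, 11]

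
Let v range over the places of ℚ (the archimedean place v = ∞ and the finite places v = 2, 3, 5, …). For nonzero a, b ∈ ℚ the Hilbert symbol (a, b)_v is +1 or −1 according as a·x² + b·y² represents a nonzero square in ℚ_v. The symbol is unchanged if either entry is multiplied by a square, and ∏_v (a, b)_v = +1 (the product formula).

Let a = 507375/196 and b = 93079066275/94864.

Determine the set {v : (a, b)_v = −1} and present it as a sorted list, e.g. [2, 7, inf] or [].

[2, 11, 13, 19, 31, 41]

Mod squares: a ≡ 2255, b ≡ 5107219. Check v ∈ {∞, 2, 3, 5, 7, 11, 13, 19, 23, 29, 31, 41}.
v=∞: 2255 > 0 and 5107219 > 0  ⇒  (a,b)_∞ = +1.
v=7: a=7^-2·(≡2), b=7^-2·(≡5) mod 7; (2|7)=+1, (5|7)=-1; (−1)^{-2·-2·3}·(+1)^-2·(-1)^-2 = +1.
v=29: a=29^0·(≡22), b=29^1·(≡25) mod 29; (22|29)=+1, (25|29)=+1; (−1)^{0·1·14}·(+1)^1·(+1)^0 = +1.
v=19: a=19^0·(≡3), b=19^1·(≡2) mod 19; (3|19)=-1, (2|19)=-1; (−1)^{0·1·9}·(-1)^1·(-1)^0 = -1.
v=23: a=23^0·(≡13), b=23^1·(≡14) mod 23; (13|23)=+1, (14|23)=-1; (−1)^{0·1·11}·(+1)^1·(-1)^0 = +1.
v=2: v_2(a)=-2, v_2(b)=-4; units ≡ 7, 3 (mod 8); ε·ε+αω+βω = 1·1+-2·1+-4·0 ≡ 1  ⇒  (a,b)_2 = -1.
v=13: a=13^0·(≡11), b=13^1·(≡12) mod 13; (11|13)=-1, (12|13)=+1; (−1)^{0·1·6}·(-1)^1·(+1)^0 = -1.
v=11: a=11^1·(≡10), b=11^-2·(≡10) mod 11; (10|11)=-1, (10|11)=-1; (−1)^{1·-2·5}·(-1)^-2·(-1)^1 = -1.
v=31: a=31^0·(≡6), b=31^1·(≡12) mod 31; (6|31)=-1, (12|31)=-1; (−1)^{0·1·15}·(-1)^1·(-1)^0 = -1.
v=5: a=5^3·(≡4), b=5^2·(≡4) mod 5; (4|5)=+1, (4|5)=+1; (−1)^{3·2·2}·(+1)^2·(+1)^3 = +1.
v=3: a=3^2·(≡2), b=3^6·(≡1) mod 3; (2|3)=-1, (1|3)=+1; (−1)^{2·6·1}·(-1)^6·(+1)^2 = +1.
v=41: a=41^1·(≡19), b=41^0·(≡26) mod 41; (19|41)=-1, (26|41)=-1; (−1)^{1·0·20}·(-1)^0·(-1)^1 = -1.
(2255, 5107219 / ℚ) ramifies at {2, 11, 13, 19, 31, 41}: a division algebra.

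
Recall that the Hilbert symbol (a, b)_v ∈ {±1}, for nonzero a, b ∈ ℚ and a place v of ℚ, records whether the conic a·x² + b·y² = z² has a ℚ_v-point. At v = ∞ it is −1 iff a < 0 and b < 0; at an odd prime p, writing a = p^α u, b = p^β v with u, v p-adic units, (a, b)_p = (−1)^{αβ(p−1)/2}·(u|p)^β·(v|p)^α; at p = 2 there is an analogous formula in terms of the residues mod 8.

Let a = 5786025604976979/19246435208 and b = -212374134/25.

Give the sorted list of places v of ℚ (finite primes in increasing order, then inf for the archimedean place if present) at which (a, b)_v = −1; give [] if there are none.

[19, 23]

Mod squares: a ≡ 38, b ≡ -1334. Check v ∈ {∞, 2, 3, 5, 7, 11, 13, 17, 19, 23, 29}.
v=3: a=3^8·(≡2), b=3^2·(≡1) mod 3; (2|3)=-1, (1|3)=+1; (−1)^{8·2·1}·(-1)^2·(+1)^8 = +1.
v=29: a=29^2·(≡25), b=29^1·(≡27) mod 29; (25|29)=+1, (27|29)=-1; (−1)^{2·1·14}·(+1)^1·(-1)^2 = +1.
v=17: a=17^2·(≡16), b=17^0·(≡4) mod 17; (16|17)=+1, (4|17)=+1; (−1)^{2·0·8}·(+1)^0·(+1)^2 = +1.
v=5: a=5^0·(≡3), b=5^-2·(≡1) mod 5; (3|5)=-1, (1|5)=+1; (−1)^{0·-2·2}·(-1)^-2·(+1)^0 = +1.
v=2: v_2(a)=-3, v_2(b)=1; units ≡ 3, 5 (mod 8); ε·ε+αω+βω = 1·0+-3·1+1·1 ≡ 0  ⇒  (a,b)_2 = +1.
v=19: a=19^3·(≡10), b=19^2·(≡10) mod 19; (10|19)=-1, (10|19)=-1; (−1)^{3·2·9}·(-1)^2·(-1)^3 = -1.
v=13: a=13^-2·(≡9), b=13^0·(≡11) mod 13; (9|13)=+1, (11|13)=-1; (−1)^{-2·0·6}·(+1)^0·(-1)^-2 = +1.
v=∞: 38 > 0 and -1334 < 0  ⇒  (a,b)_∞ = +1.
v=23: a=23^2·(≡21), b=23^1·(≡7) mod 23; (21|23)=-1, (7|23)=-1; (−1)^{2·1·11}·(-1)^1·(-1)^2 = -1.
v=11: a=11^-2·(≡3), b=11^0·(≡2) mod 11; (3|11)=+1, (2|11)=-1; (−1)^{-2·0·5}·(+1)^0·(-1)^-2 = +1.
v=7: a=7^-6·(≡6), b=7^2·(≡6) mod 7; (6|7)=-1, (6|7)=-1; (−1)^{-6·2·3}·(-1)^2·(-1)^-6 = +1.
(38, -1334 / ℚ) ramifies at {19, 23}: a division algebra.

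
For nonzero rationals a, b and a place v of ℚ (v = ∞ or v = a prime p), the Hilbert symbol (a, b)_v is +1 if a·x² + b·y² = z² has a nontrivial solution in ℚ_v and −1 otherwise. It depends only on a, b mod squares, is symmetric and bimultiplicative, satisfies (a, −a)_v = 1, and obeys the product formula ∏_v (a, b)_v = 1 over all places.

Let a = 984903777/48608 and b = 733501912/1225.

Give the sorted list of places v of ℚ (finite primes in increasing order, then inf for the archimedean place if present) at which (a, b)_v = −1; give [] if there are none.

[11, 37]

Mod squares: a ≡ 29326, b ≡ 1085062. Check v ∈ {∞, 2, 3, 5, 7, 11, 13, 31, 37, 43}.
v=5: a=5^0·(≡4), b=5^-2·(≡3) mod 5; (4|5)=+1, (3|5)=-1; (−1)^{0·-2·2}·(+1)^-2·(-1)^0 = +1.
v=13: a=13^2·(≡11), b=13^2·(≡1) mod 13; (11|13)=-1, (1|13)=+1; (−1)^{2·2·6}·(-1)^2·(+1)^2 = +1.
v=11: a=11^1·(≡4), b=11^1·(≡9) mod 11; (4|11)=+1, (9|11)=+1; (−1)^{1·1·5}·(+1)^1·(+1)^1 = -1.
v=3: a=3^2·(≡1), b=3^0·(≡1) mod 3; (1|3)=+1, (1|3)=+1; (−1)^{2·0·1}·(+1)^0·(+1)^2 = +1.
v=∞: 29326 > 0 and 1085062 > 0  ⇒  (a,b)_∞ = +1.
v=43: a=43^1·(≡8), b=43^1·(≡4) mod 43; (8|43)=-1, (4|43)=+1; (−1)^{1·1·21}·(-1)^1·(+1)^1 = +1.
v=37: a=37^2·(≡18), b=37^1·(≡18) mod 37; (18|37)=-1, (18|37)=-1; (−1)^{2·1·18}·(-1)^1·(-1)^2 = -1.
v=31: a=31^-1·(≡1), b=31^1·(≡26) mod 31; (1|31)=+1, (26|31)=-1; (−1)^{-1·1·15}·(+1)^1·(-1)^-1 = +1.
v=2: v_2(a)=-5, v_2(b)=3; units ≡ 7, 3 (mod 8); ε·ε+αω+βω = 1·1+-5·1+3·0 ≡ 0  ⇒  (a,b)_2 = +1.
v=7: a=7^-2·(≡5), b=7^-2·(≡6) mod 7; (5|7)=-1, (6|7)=-1; (−1)^{-2·-2·3}·(-1)^-2·(-1)^-2 = +1.
|Ram(29326, 1085062)| = 2, even; anisotropic at {11, 37}.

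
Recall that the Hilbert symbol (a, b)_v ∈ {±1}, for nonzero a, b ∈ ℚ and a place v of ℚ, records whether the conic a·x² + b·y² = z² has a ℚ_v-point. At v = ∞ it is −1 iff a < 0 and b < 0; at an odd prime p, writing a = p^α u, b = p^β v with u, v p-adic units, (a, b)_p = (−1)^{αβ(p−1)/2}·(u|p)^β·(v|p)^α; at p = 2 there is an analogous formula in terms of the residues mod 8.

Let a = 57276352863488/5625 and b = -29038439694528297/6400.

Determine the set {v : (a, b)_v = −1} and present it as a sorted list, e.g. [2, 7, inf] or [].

[3, 11]

Mod squares: a ≡ 437, b ≡ -33. Check v ∈ {∞, 2, 3, 5, 11, 17, 19, 23}.
v=17: a=17^2·(≡3), b=17^2·(≡4) mod 17; (3|17)=-1, (4|17)=+1; (−1)^{2·2·8}·(-1)^2·(+1)^2 = +1.
v=∞: 437 > 0 and -33 < 0  ⇒  (a,b)_∞ = +1.
v=3: a=3^-2·(≡2), b=3^3·(≡1) mod 3; (2|3)=-1, (1|3)=+1; (−1)^{-2·3·1}·(-1)^3·(+1)^-2 = -1.
v=5: a=5^-4·(≡2), b=5^-2·(≡3) mod 5; (2|5)=-1, (3|5)=-1; (−1)^{-4·-2·2}·(-1)^-2·(-1)^-4 = +1.
v=2: v_2(a)=8, v_2(b)=-8; units ≡ 5, 7 (mod 8); ε·ε+αω+βω = 0·1+8·0+-8·1 ≡ 0  ⇒  (a,b)_2 = +1.
v=19: a=19^1·(≡11), b=19^2·(≡9) mod 19; (11|19)=+1, (9|19)=+1; (−1)^{1·2·9}·(+1)^2·(+1)^1 = +1.
v=23: a=23^1·(≡7), b=23^2·(≡3) mod 23; (7|23)=-1, (3|23)=+1; (−1)^{1·2·11}·(-1)^2·(+1)^1 = +1.
v=11: a=11^6·(≡7), b=11^7·(≡7) mod 11; (7|11)=-1, (7|11)=-1; (−1)^{6·7·5}·(-1)^7·(-1)^6 = -1.
Ram(437, -33) = {3, 11}; no ℚ_3-point on the conic.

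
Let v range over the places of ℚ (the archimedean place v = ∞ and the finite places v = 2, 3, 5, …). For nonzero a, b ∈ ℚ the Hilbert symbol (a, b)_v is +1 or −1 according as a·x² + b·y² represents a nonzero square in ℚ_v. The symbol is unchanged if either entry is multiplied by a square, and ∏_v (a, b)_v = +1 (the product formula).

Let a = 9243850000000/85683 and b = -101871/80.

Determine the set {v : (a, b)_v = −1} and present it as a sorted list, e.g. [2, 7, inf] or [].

(a, b) ≡ (462, -1155) mod (ℚ^×)²; places V = {2, 3, 5, 7, 11, 13, ∞}.
(a,b)_5: α=8, u≡2; β=-1, v≡4 (mod 5); (2|5)=-1, (4|5)=+1; sign (−1)^0·-1^-1·+1^8 = -1.
(a,b)_2: α=7, β=-4; u≡7, v≡5 (mod 8); ε(u)ε(v)=1·0, αω(v)=7·1, βω(u)=-4·0; sum ≡ 1  ⇒  -1.
(a,b)_7: α=5, u≡6; β=3, v≡6 (mod 7); (6|7)=-1, (6|7)=-1; sign (−1)^1·-1^3·-1^5 = -1.
(a,b)_3: α=-1, u≡1; β=3, v≡2 (mod 3); (1|3)=+1, (2|3)=-1; sign (−1)^1·+1^3·-1^-1 = +1.
(a,b)_11: α=1, u≡4; β=1, v≡4 (mod 11); (4|11)=+1, (4|11)=+1; sign (−1)^1·+1^1·+1^1 = -1.
(a,b)_13: α=-4, u≡6; β=0, v≡5 (mod 13); (6|13)=-1, (5|13)=-1; sign (−1)^0·-1^0·-1^-4 = +1.
(a,b)_∞: sgn(462)=+, sgn(-1155)=−, so +1.
Ram(462, -1155) = {2, 5, 7, 11}; no ℚ_2-point on the conic.

[2, 5, 7, 11]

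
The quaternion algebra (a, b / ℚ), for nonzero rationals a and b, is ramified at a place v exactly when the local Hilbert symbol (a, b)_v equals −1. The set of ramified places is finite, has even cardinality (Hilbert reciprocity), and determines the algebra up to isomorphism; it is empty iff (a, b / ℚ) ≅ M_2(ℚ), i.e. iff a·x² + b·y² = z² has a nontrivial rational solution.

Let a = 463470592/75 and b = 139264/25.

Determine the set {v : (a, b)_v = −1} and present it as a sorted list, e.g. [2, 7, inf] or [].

(a, b) ≡ (1326, 34) mod (ℚ^×)²; places V = {2, 3, 5, 13, 17, ∞}.
(a,b)_17: α=1, u≡6; β=1, v≡4 (mod 17); (6|17)=-1, (4|17)=+1; sign (−1)^0·-1^1·+1^1 = -1.
(a,b)_3: α=-1, u≡1; β=0, v≡1 (mod 3); (1|3)=+1, (1|3)=+1; sign (−1)^0·+1^0·+1^-1 = +1.
(a,b)_5: α=-2, u≡4; β=-2, v≡4 (mod 5); (4|5)=+1, (4|5)=+1; sign (−1)^0·+1^-2·+1^-2 = +1.
(a,b)_2: α=21, β=13; u≡7, v≡1 (mod 8); ε(u)ε(v)=1·0, αω(v)=21·0, βω(u)=13·0; sum ≡ 0  ⇒  +1.
(a,b)_13: α=1, u≡2; β=0, v≡5 (mod 13); (2|13)=-1, (5|13)=-1; sign (−1)^0·-1^0·-1^1 = -1.
(a,b)_∞: sgn(1326)=+, sgn(34)=+, so +1.
(1326, 34 / ℚ) ramifies at {13, 17}: a division algebra.

[13, 17]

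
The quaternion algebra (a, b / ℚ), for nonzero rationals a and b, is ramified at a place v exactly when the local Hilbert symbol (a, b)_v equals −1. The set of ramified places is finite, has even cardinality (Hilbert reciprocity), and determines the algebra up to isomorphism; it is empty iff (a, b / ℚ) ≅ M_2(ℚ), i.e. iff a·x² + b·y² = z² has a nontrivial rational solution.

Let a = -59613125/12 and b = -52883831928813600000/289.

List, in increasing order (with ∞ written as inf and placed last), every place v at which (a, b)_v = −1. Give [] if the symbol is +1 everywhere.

[5, 23, 29, inf]

Mod squares: a ≡ -286143, b ≡ -4485. Check v ∈ {∞, 2, 3, 5, 11, 13, 17, 23, 29, 37}.
v=11: a=11^1·(≡6), b=11^2·(≡4) mod 11; (6|11)=-1, (4|11)=+1; (−1)^{1·2·5}·(-1)^2·(+1)^1 = +1.
v=17: a=17^0·(≡15), b=17^-2·(≡12) mod 17; (15|17)=+1, (12|17)=-1; (−1)^{0·-2·8}·(+1)^-2·(-1)^0 = +1.
v=2: v_2(a)=-2, v_2(b)=8; units ≡ 1, 3 (mod 8); ε·ε+αω+βω = 0·1+-2·1+8·0 ≡ 0  ⇒  (a,b)_2 = +1.
v=13: a=13^1·(≡5), b=13^1·(≡6) mod 13; (5|13)=-1, (6|13)=-1; (−1)^{1·1·6}·(-1)^1·(-1)^1 = +1.
v=23: a=23^1·(≡13), b=23^3·(≡18) mod 23; (13|23)=+1, (18|23)=+1; (−1)^{1·3·11}·(+1)^3·(+1)^1 = -1.
v=∞: -286143 < 0 and -4485 < 0  ⇒  (a,b)_∞ = -1.
v=3: a=3^-1·(≡1), b=3^1·(≡2) mod 3; (1|3)=+1, (2|3)=-1; (−1)^{-1·1·1}·(+1)^1·(-1)^-1 = +1.
v=5: a=5^4·(≡2), b=5^5·(≡2) mod 5; (2|5)=-1, (2|5)=-1; (−1)^{4·5·2}·(-1)^5·(-1)^4 = -1.
v=37: a=37^0·(≡23), b=37^2·(≡5) mod 37; (23|37)=-1, (5|37)=-1; (−1)^{0·2·18}·(-1)^2·(-1)^0 = +1.
v=29: a=29^1·(≡13), b=29^2·(≡3) mod 29; (13|29)=+1, (3|29)=-1; (−1)^{1·2·14}·(+1)^2·(-1)^1 = -1.
Ram(-286143, -4485) = {5, 23, 29, ∞}; no ℚ_5-point on the conic.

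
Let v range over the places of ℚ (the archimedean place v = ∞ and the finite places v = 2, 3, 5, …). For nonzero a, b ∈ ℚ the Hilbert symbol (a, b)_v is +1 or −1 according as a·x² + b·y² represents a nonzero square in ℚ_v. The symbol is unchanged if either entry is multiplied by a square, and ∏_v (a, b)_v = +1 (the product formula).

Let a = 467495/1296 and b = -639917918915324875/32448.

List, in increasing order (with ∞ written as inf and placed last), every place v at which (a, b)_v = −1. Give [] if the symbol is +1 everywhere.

(a, b) ≡ (1295, -179265) mod (ℚ^×)²; places V = {2, 3, 5, 7, 13, 17, 19, 37, ∞}.
(a,b)_19: α=2, u≡15; β=5, v≡10 (mod 19); (15|19)=-1, (10|19)=-1; sign (−1)^0·-1^5·-1^2 = -1.
(a,b)_5: α=1, u≡4; β=3, v≡2 (mod 5); (4|5)=+1, (2|5)=-1; sign (−1)^0·+1^3·-1^1 = -1.
(a,b)_3: α=-4, u≡2; β=-1, v≡2 (mod 3); (2|3)=-1, (2|3)=-1; sign (−1)^0·-1^-1·-1^-4 = -1.
(a,b)_7: α=1, u≡5; β=4, v≡3 (mod 7); (5|7)=-1, (3|7)=-1; sign (−1)^0·-1^4·-1^1 = -1.
(a,b)_∞: sgn(1295)=+, sgn(-179265)=−, so +1.
(a,b)_2: α=-4, β=-6; u≡7, v≡7 (mod 8); ε(u)ε(v)=1·1, αω(v)=-4·0, βω(u)=-6·0; sum ≡ 1  ⇒  -1.
(a,b)_13: α=0, u≡6; β=-2, v≡11 (mod 13); (6|13)=-1, (11|13)=-1; sign (−1)^0·-1^-2·-1^0 = +1.
(a,b)_37: α=1, u≡18; β=3, v≡35 (mod 37); (18|37)=-1, (35|37)=-1; sign (−1)^0·-1^3·-1^1 = +1.
(a,b)_17: α=0, u≡3; β=1, v≡6 (mod 17); (3|17)=-1, (6|17)=-1; sign (−1)^0·-1^1·-1^0 = -1.
(1295, -179265 / ℚ) ramifies at {2, 3, 5, 7, 17, 19}: a division algebra.

[2, 3, 5, 7, 17, 19]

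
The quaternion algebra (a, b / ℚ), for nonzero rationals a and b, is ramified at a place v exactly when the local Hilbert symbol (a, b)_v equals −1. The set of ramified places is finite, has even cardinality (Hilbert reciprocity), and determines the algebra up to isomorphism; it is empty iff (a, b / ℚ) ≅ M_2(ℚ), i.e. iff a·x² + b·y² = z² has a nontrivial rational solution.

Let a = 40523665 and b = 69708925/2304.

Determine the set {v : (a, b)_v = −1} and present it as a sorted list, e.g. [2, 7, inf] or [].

(a, b) ≡ (239785, 2788357) mod (ℚ^×)²; places V = {2, 3, 5, 7, 11, 13, 17, 31, 37, ∞}.
(a,b)_∞: sgn(239785)=+, sgn(2788357)=+, so +1.
(a,b)_17: α=1, u≡5; β=1, v≡12 (mod 17); (5|17)=-1, (12|17)=-1; sign (−1)^0·-1^1·-1^1 = +1.
(a,b)_31: α=1, u≡7; β=1, v≡9 (mod 31); (7|31)=+1, (9|31)=+1; sign (−1)^1·+1^1·+1^1 = -1.
(a,b)_13: α=3, u≡11; β=1, v≡8 (mod 13); (11|13)=-1, (8|13)=-1; sign (−1)^0·-1^1·-1^3 = +1.
(a,b)_7: α=1, u≡4; β=0, v≡6 (mod 7); (4|7)=+1, (6|7)=-1; sign (−1)^0·+1^0·-1^1 = -1.
(a,b)_5: α=1, u≡3; β=2, v≡3 (mod 5); (3|5)=-1, (3|5)=-1; sign (−1)^0·-1^2·-1^1 = -1.
(a,b)_37: α=0, u≡7; β=1, v≡17 (mod 37); (7|37)=+1, (17|37)=-1; sign (−1)^0·+1^1·-1^0 = +1.
(a,b)_2: α=0, β=-8; u≡1, v≡5 (mod 8); ε(u)ε(v)=0·0, αω(v)=0·1, βω(u)=-8·0; sum ≡ 0  ⇒  +1.
(a,b)_3: α=0, u≡1; β=-2, v≡1 (mod 3); (1|3)=+1, (1|3)=+1; sign (−1)^0·+1^-2·+1^0 = +1.
(a,b)_11: α=0, u≡6; β=1, v≡4 (mod 11); (6|11)=-1, (4|11)=+1; sign (−1)^0·-1^1·+1^0 = -1.
Ram(239785, 2788357) = {5, 7, 11, 31}; no ℚ_5-point on the conic.

[5, 7, 11, 31]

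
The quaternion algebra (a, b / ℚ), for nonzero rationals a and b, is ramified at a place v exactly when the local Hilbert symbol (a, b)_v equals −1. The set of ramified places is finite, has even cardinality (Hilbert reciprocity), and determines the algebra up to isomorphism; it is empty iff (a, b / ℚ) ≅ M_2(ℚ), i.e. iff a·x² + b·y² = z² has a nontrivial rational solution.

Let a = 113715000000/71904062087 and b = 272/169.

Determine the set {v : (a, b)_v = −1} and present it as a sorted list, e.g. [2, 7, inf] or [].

[5, 7, 17, 23]

Mod squares: a ≡ 805, b ≡ 17. Check v ∈ {∞, 2, 3, 5, 7, 11, 13, 17, 19, 23}.
v=17: a=17^-2·(≡12), b=17^1·(≡1) mod 17; (12|17)=-1, (1|17)=+1; (−1)^{-2·1·8}·(-1)^1·(+1)^-2 = -1.
v=3: a=3^2·(≡1), b=3^0·(≡2) mod 3; (1|3)=+1, (2|3)=-1; (−1)^{2·0·1}·(+1)^0·(-1)^2 = +1.
v=13: a=13^-2·(≡4), b=13^-2·(≡12) mod 13; (4|13)=+1, (12|13)=+1; (−1)^{-2·-2·6}·(+1)^-2·(+1)^-2 = +1.
v=∞: 805 > 0 and 17 > 0  ⇒  (a,b)_∞ = +1.
v=5: a=5^7·(≡1), b=5^0·(≡3) mod 5; (1|5)=+1, (3|5)=-1; (−1)^{7·0·2}·(+1)^0·(-1)^7 = -1.
v=19: a=19^2·(≡1), b=19^0·(≡16) mod 19; (1|19)=+1, (16|19)=+1; (−1)^{2·0·9}·(+1)^0·(+1)^2 = +1.
v=23: a=23^-3·(≡6), b=23^0·(≡11) mod 23; (6|23)=+1, (11|23)=-1; (−1)^{-3·0·11}·(+1)^0·(-1)^-3 = -1.
v=11: a=11^-2·(≡8), b=11^0·(≡2) mod 11; (8|11)=-1, (2|11)=-1; (−1)^{-2·0·5}·(-1)^0·(-1)^-2 = +1.
v=2: v_2(a)=6, v_2(b)=4; units ≡ 5, 1 (mod 8); ε·ε+αω+βω = 0·0+6·0+4·1 ≡ 0  ⇒  (a,b)_2 = +1.
v=7: a=7^1·(≡3), b=7^0·(≡6) mod 7; (3|7)=-1, (6|7)=-1; (−1)^{1·0·3}·(-1)^0·(-1)^1 = -1.
Ram(805, 17) = {5, 7, 17, 23}; no ℚ_5-point on the conic.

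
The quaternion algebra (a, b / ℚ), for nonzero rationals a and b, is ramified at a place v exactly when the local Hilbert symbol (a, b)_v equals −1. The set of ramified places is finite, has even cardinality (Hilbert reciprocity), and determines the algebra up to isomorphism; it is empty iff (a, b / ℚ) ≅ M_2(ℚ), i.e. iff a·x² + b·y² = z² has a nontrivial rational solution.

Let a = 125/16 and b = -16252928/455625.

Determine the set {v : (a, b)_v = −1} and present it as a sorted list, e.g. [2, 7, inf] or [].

(a, b) ≡ (5, -62) mod (ℚ^×)²; places V = {2, 3, 5, 31, ∞}.
(a,b)_3: α=0, u≡2; β=-6, v≡1 (mod 3); (2|3)=-1, (1|3)=+1; sign (−1)^0·-1^-6·+1^0 = +1.
(a,b)_2: α=-4, β=19; u≡5, v≡1 (mod 8); ε(u)ε(v)=0·0, αω(v)=-4·0, βω(u)=19·1; sum ≡ 1  ⇒  -1.
(a,b)_∞: sgn(5)=+, sgn(-62)=−, so +1.
(a,b)_31: α=0, u≡2; β=1, v≡6 (mod 31); (2|31)=+1, (6|31)=-1; sign (−1)^0·+1^1·-1^0 = +1.
(a,b)_5: α=3, u≡1; β=-4, v≡3 (mod 5); (1|5)=+1, (3|5)=-1; sign (−1)^0·+1^-4·-1^3 = -1.
|Ram(5, -62)| = 2, even; anisotropic at {2, 5}.

[2, 5]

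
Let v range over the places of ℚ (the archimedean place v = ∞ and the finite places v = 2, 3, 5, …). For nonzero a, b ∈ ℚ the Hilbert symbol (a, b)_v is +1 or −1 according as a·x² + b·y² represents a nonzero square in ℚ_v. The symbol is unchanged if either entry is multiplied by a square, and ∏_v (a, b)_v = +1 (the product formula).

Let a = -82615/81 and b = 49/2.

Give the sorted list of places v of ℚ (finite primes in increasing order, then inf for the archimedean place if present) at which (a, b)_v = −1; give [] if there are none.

(a, b) ≡ (-82615, 2) mod (ℚ^×)²; places V = {2, 3, 5, 7, 13, 31, 41, ∞}.
(a,b)_13: α=1, u≡5; β=0, v≡5 (mod 13); (5|13)=-1, (5|13)=-1; sign (−1)^0·-1^0·-1^1 = -1.
(a,b)_41: α=1, u≡6; β=0, v≡4 (mod 41); (6|41)=-1, (4|41)=+1; sign (−1)^0·-1^0·+1^1 = +1.
(a,b)_2: α=0, β=-1; u≡1, v≡1 (mod 8); ε(u)ε(v)=0·0, αω(v)=0·0, βω(u)=-1·0; sum ≡ 0  ⇒  +1.
(a,b)_31: α=1, u≡18; β=0, v≡9 (mod 31); (18|31)=+1, (9|31)=+1; sign (−1)^0·+1^0·+1^1 = +1.
(a,b)_7: α=0, u≡5; β=2, v≡4 (mod 7); (5|7)=-1, (4|7)=+1; sign (−1)^0·-1^2·+1^0 = +1.
(a,b)_3: α=-4, u≡2; β=0, v≡2 (mod 3); (2|3)=-1, (2|3)=-1; sign (−1)^0·-1^0·-1^-4 = +1.
(a,b)_5: α=1, u≡2; β=0, v≡2 (mod 5); (2|5)=-1, (2|5)=-1; sign (−1)^0·-1^0·-1^1 = -1.
(a,b)_∞: sgn(-82615)=−, sgn(2)=+, so +1.
|Ram(-82615, 2)| = 2, even; anisotropic at {5, 13}.

[5, 13]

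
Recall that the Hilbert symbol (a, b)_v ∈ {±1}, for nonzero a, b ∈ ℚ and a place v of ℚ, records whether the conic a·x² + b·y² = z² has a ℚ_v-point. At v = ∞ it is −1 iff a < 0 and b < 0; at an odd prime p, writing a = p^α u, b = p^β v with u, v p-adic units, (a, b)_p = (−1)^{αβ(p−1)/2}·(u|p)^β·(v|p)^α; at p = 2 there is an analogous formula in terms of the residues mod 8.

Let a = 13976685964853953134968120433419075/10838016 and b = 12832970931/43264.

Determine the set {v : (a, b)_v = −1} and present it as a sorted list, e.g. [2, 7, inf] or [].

(a, b) ≡ (57766045458, 11784179) mod (ℚ^×)²; places V = {2, 3, 5, 7, 11, 13, 17, 19, 29, 41, 43, 53, ∞}.
(a,b)_29: α=3, u≡3; β=1, v≡17 (mod 29); (3|29)=-1, (17|29)=-1; sign (−1)^0·-1^1·-1^3 = +1.
(a,b)_2: α=-13, β=-8; u≡1, v≡3 (mod 8); ε(u)ε(v)=0·1, αω(v)=-13·1, βω(u)=-8·0; sum ≡ 1  ⇒  -1.
(a,b)_41: α=3, u≡25; β=1, v≡23 (mod 41); (25|41)=+1, (23|41)=+1; sign (−1)^0·+1^1·+1^3 = +1.
(a,b)_11: α=7, u≡5; β=3, v≡2 (mod 11); (5|11)=+1, (2|11)=-1; sign (−1)^1·+1^3·-1^7 = +1.
(a,b)_19: α=1, u≡14; β=0, v≡13 (mod 19); (14|19)=-1, (13|19)=-1; sign (−1)^0·-1^0·-1^1 = -1.
(a,b)_5: α=2, u≡3; β=0, v≡4 (mod 5); (3|5)=-1, (4|5)=+1; sign (−1)^0·-1^0·+1^2 = +1.
(a,b)_43: α=1, u≡23; β=0, v≡39 (mod 43); (23|43)=+1, (39|43)=-1; sign (−1)^0·+1^0·-1^1 = -1.
(a,b)_17: α=3, u≡2; β=1, v≡5 (mod 17); (2|17)=+1, (5|17)=-1; sign (−1)^0·+1^1·-1^3 = -1.
(a,b)_∞: sgn(57766045458)=+, sgn(11784179)=+, so +1.
(a,b)_7: α=-2, u≡2; β=0, v≡1 (mod 7); (2|7)=+1, (1|7)=+1; sign (−1)^0·+1^0·+1^-2 = +1.
(a,b)_3: α=-3, u≡1; β=2, v≡2 (mod 3); (1|3)=+1, (2|3)=-1; sign (−1)^0·+1^2·-1^-3 = -1.
(a,b)_53: α=3, u≡9; β=1, v≡41 (mod 53); (9|53)=+1, (41|53)=-1; sign (−1)^0·+1^1·-1^3 = -1.
(a,b)_13: α=4, u≡1; β=-2, v≡3 (mod 13); (1|13)=+1, (3|13)=+1; sign (−1)^0·+1^-2·+1^4 = +1.
|Ram(57766045458, 11784179)| = 6, even; anisotropic at {2, 3, 17, 19, 43, 53}.

[2, 3, 17, 19, 43, 53]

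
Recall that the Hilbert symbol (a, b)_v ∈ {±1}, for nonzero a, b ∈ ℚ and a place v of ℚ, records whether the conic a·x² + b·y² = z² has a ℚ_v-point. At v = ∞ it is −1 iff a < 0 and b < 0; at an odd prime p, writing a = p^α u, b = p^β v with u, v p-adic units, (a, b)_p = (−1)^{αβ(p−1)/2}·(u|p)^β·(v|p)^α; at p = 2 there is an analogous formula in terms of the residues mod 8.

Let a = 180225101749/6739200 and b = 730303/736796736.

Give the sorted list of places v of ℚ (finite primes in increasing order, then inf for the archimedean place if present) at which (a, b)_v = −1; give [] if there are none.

(a, b) ≡ (78793, 7) mod (ℚ^×)²; places V = {2, 3, 5, 7, 11, 13, 17, 19, 29, 41, ∞}.
(a,b)_11: α=1, u≡7; β=0, v≡7 (mod 11); (7|11)=-1, (7|11)=-1; sign (−1)^0·-1^0·-1^1 = -1.
(a,b)_13: α=-1, u≡9; β=-2, v≡11 (mod 13); (9|13)=+1, (11|13)=-1; sign (−1)^0·+1^-2·-1^-1 = -1.
(a,b)_3: α=-4, u≡1; β=-4, v≡1 (mod 3); (1|3)=+1, (1|3)=+1; sign (−1)^0·+1^-4·+1^-4 = +1.
(a,b)_17: α=0, u≡16; β=2, v≡12 (mod 17); (16|17)=+1, (12|17)=-1; sign (−1)^0·+1^2·-1^0 = +1.
(a,b)_5: α=-2, u≡3; β=0, v≡3 (mod 5); (3|5)=-1, (3|5)=-1; sign (−1)^0·-1^0·-1^-2 = +1.
(a,b)_29: α=1, u≡1; β=-2, v≡9 (mod 29); (1|29)=+1, (9|29)=+1; sign (−1)^0·+1^-2·+1^1 = +1.
(a,b)_19: α=3, u≡7; β=2, v≡6 (mod 19); (7|19)=+1, (6|19)=+1; sign (−1)^0·+1^2·+1^3 = +1.
(a,b)_∞: sgn(78793)=+, sgn(7)=+, so +1.
(a,b)_41: α=2, u≡4; β=0, v≡13 (mod 41); (4|41)=+1, (13|41)=-1; sign (−1)^0·+1^0·-1^2 = +1.
(a,b)_7: α=2, u≡4; β=1, v≡2 (mod 7); (4|7)=+1, (2|7)=+1; sign (−1)^0·+1^1·+1^2 = +1.
(a,b)_2: α=-8, β=-6; u≡1, v≡7 (mod 8); ε(u)ε(v)=0·1, αω(v)=-8·0, βω(u)=-6·0; sum ≡ 0  ⇒  +1.
Ram(78793, 7) = {11, 13}; no ℚ_11-point on the conic.

[11, 13]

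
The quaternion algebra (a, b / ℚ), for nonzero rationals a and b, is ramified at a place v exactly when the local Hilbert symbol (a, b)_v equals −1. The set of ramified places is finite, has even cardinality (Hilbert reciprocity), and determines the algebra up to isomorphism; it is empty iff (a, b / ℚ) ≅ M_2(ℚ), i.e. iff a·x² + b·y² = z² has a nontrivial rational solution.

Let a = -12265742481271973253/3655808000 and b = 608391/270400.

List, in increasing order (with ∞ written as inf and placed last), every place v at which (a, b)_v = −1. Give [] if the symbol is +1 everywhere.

[2, 3, 7, 29]

(a, b) ≡ (-1330665, 7511) mod (ℚ^×)²; places V = {2, 3, 5, 7, 13, 19, 23, 29, 37, ∞}.
(a,b)_2: α=-10, β=-6; u≡7, v≡7 (mod 8); ε(u)ε(v)=1·1, αω(v)=-10·0, βω(u)=-6·0; sum ≡ 1  ⇒  -1.
(a,b)_23: α=1, u≡3; β=0, v≡13 (mod 23); (3|23)=+1, (13|23)=+1; sign (−1)^0·+1^0·+1^1 = +1.
(a,b)_19: α=3, u≡2; β=0, v≡1 (mod 19); (2|19)=-1, (1|19)=+1; sign (−1)^0·-1^0·+1^3 = +1.
(a,b)_3: α=5, u≡1; β=4, v≡2 (mod 3); (1|3)=+1, (2|3)=-1; sign (−1)^0·+1^4·-1^5 = -1.
(a,b)_37: α=4, u≡10; β=1, v≡13 (mod 37); (10|37)=+1, (13|37)=-1; sign (−1)^0·+1^1·-1^4 = +1.
(a,b)_13: α=-4, u≡6; β=-2, v≡4 (mod 13); (6|13)=-1, (4|13)=+1; sign (−1)^0·-1^-2·+1^-4 = +1.
(a,b)_29: α=3, u≡13; β=1, v≡3 (mod 29); (13|29)=+1, (3|29)=-1; sign (−1)^0·+1^1·-1^3 = -1.
(a,b)_5: α=-3, u≡3; β=-2, v≡1 (mod 5); (3|5)=-1, (1|5)=+1; sign (−1)^0·-1^-2·+1^-3 = +1.
(a,b)_∞: sgn(-1330665)=−, sgn(7511)=+, so +1.
(a,b)_7: α=1, u≡4; β=1, v≡2 (mod 7); (4|7)=+1, (2|7)=+1; sign (−1)^1·+1^1·+1^1 = -1.
Ram(-1330665, 7511) = {2, 3, 7, 29}; no ℚ_2-point on the conic.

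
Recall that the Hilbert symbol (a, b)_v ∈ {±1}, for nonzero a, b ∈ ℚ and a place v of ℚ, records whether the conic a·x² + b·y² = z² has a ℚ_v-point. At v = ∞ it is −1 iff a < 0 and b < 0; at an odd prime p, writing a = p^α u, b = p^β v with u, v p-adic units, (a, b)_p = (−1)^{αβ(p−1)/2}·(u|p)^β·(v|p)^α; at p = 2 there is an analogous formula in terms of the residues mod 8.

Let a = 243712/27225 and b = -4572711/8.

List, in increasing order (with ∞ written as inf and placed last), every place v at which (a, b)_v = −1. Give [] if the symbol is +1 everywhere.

Mod squares: a ≡ 238, b ≡ -8398. Check v ∈ {∞, 2, 3, 5, 7, 11, 13, 17, 19}.
v=∞: 238 > 0 and -8398 < 0  ⇒  (a,b)_∞ = +1.
v=3: a=3^-2·(≡1), b=3^2·(≡2) mod 3; (1|3)=+1, (2|3)=-1; (−1)^{-2·2·1}·(+1)^2·(-1)^-2 = +1.
v=19: a=19^0·(≡10), b=19^1·(≡10) mod 19; (10|19)=-1, (10|19)=-1; (−1)^{0·1·9}·(-1)^1·(-1)^0 = -1.
v=2: v_2(a)=11, v_2(b)=-3; units ≡ 7, 1 (mod 8); ε·ε+αω+βω = 1·0+11·0+-3·0 ≡ 0  ⇒  (a,b)_2 = +1.
v=13: a=13^0·(≡9), b=13^1·(≡9) mod 13; (9|13)=+1, (9|13)=+1; (−1)^{0·1·6}·(+1)^1·(+1)^0 = +1.
v=5: a=5^-2·(≡3), b=5^0·(≡3) mod 5; (3|5)=-1, (3|5)=-1; (−1)^{-2·0·2}·(-1)^0·(-1)^-2 = +1.
v=11: a=11^-2·(≡8), b=11^2·(≡2) mod 11; (8|11)=-1, (2|11)=-1; (−1)^{-2·2·5}·(-1)^2·(-1)^-2 = +1.
v=17: a=17^1·(≡7), b=17^1·(≡1) mod 17; (7|17)=-1, (1|17)=+1; (−1)^{1·1·8}·(-1)^1·(+1)^1 = -1.
v=7: a=7^1·(≡6), b=7^0·(≡4) mod 7; (6|7)=-1, (4|7)=+1; (−1)^{1·0·3}·(-1)^0·(+1)^1 = +1.
|Ram(238, -8398)| = 2, even; anisotropic at {17, 19}.

[17, 19]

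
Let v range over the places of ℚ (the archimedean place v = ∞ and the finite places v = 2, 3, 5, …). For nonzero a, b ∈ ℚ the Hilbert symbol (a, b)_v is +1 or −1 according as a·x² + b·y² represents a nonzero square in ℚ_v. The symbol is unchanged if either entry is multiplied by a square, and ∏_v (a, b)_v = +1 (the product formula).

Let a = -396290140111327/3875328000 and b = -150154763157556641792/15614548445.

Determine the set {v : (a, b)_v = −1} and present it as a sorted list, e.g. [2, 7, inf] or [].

Mod squares: a ≡ -550715, b ≡ -1225785. Check v ∈ {∞, 2, 3, 5, 7, 11, 17, 19, 23, 29, 31, 41, 47}.
v=19: a=19^3·(≡7), b=19^1·(≡11) mod 19; (7|19)=+1, (11|19)=+1; (−1)^{3·1·9}·(+1)^1·(+1)^3 = -1.
v=17: a=17^1·(≡14), b=17^1·(≡9) mod 17; (14|17)=-1, (9|17)=+1; (−1)^{1·1·8}·(-1)^1·(+1)^1 = -1.
v=41: a=41^2·(≡24), b=41^-2·(≡5) mod 41; (24|41)=-1, (5|41)=+1; (−1)^{2·-2·20}·(-1)^-2·(+1)^2 = +1.
v=5: a=5^-3·(≡2), b=5^-1·(≡2) mod 5; (2|5)=-1, (2|5)=-1; (−1)^{-3·-1·2}·(-1)^-1·(-1)^-3 = +1.
v=31: a=31^1·(≡21), b=31^2·(≡6) mod 31; (21|31)=-1, (6|31)=-1; (−1)^{1·2·15}·(-1)^2·(-1)^1 = -1.
v=7: a=7^2·(≡6), b=7^2·(≡5) mod 7; (6|7)=-1, (5|7)=-1; (−1)^{2·2·3}·(-1)^2·(-1)^2 = +1.
v=∞: -550715 < 0 and -1225785 < 0  ⇒  (a,b)_∞ = -1.
v=23: a=23^0·(≡7), b=23^1·(≡5) mod 23; (7|23)=-1, (5|23)=-1; (−1)^{0·1·11}·(-1)^1·(-1)^0 = -1.
v=11: a=11^3·(≡10), b=11^3·(≡6) mod 11; (10|11)=-1, (6|11)=-1; (−1)^{3·3·5}·(-1)^3·(-1)^3 = -1.
v=2: v_2(a)=-12, v_2(b)=14; units ≡ 5, 7 (mod 8); ε·ε+αω+βω = 0·1+-12·0+14·1 ≡ 0  ⇒  (a,b)_2 = +1.
v=3: a=3^-2·(≡1), b=3^9·(≡2) mod 3; (1|3)=+1, (2|3)=-1; (−1)^{-2·9·1}·(+1)^9·(-1)^-2 = +1.
v=29: a=29^-2·(≡16), b=29^-2·(≡22) mod 29; (16|29)=+1, (22|29)=+1; (−1)^{-2·-2·14}·(+1)^-2·(+1)^-2 = +1.
v=47: a=47^0·(≡40), b=47^-2·(≡23) mod 47; (40|47)=-1, (23|47)=-1; (−1)^{0·-2·23}·(-1)^-2·(-1)^0 = +1.
(-550715, -1225785 / ℚ) ramifies at {11, 17, 19, 23, 31, ∞}: a division algebra.

[11, 17, 19, 23, 31, inf]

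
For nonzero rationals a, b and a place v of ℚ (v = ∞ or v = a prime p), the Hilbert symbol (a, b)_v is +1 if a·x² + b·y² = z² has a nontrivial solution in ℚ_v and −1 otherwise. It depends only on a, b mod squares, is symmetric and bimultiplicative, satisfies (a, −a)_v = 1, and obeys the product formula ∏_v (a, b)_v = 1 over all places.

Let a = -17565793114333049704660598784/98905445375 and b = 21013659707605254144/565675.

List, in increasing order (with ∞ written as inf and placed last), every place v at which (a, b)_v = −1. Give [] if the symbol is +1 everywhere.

Mod squares: a ≡ -5610, b ≡ 17017. Check v ∈ {∞, 2, 3, 5, 7, 11, 13, 17, 29, 31}.
v=5: a=5^-3·(≡2), b=5^-2·(≡2) mod 5; (2|5)=-1, (2|5)=-1; (−1)^{-3·-2·2}·(-1)^-2·(-1)^-3 = -1.
v=11: a=11^-5·(≡7), b=11^-3·(≡10) mod 11; (7|11)=-1, (10|11)=-1; (−1)^{-5·-3·5}·(-1)^-3·(-1)^-5 = -1.
v=3: a=3^3·(≡2), b=3^4·(≡1) mod 3; (2|3)=-1, (1|3)=+1; (−1)^{3·4·1}·(-1)^4·(+1)^3 = +1.
v=13: a=13^2·(≡8), b=13^1·(≡12) mod 13; (8|13)=-1, (12|13)=+1; (−1)^{2·1·6}·(-1)^1·(+1)^2 = -1.
v=31: a=31^2·(≡9), b=31^2·(≡13) mod 31; (9|31)=+1, (13|31)=-1; (−1)^{2·2·15}·(+1)^2·(-1)^2 = +1.
v=∞: -5610 < 0 and 17017 > 0  ⇒  (a,b)_∞ = +1.
v=17: a=17^-3·(≡12), b=17^-1·(≡2) mod 17; (12|17)=-1, (2|17)=+1; (−1)^{-3·-1·8}·(-1)^-1·(+1)^-3 = -1.
v=2: v_2(a)=37, v_2(b)=22; units ≡ 3, 1 (mod 8); ε·ε+αω+βω = 1·0+37·0+22·1 ≡ 0  ⇒  (a,b)_2 = +1.
v=29: a=29^6·(≡28), b=29^4·(≡13) mod 29; (28|29)=+1, (13|29)=+1; (−1)^{6·4·14}·(+1)^4·(+1)^6 = +1.
v=7: a=7^2·(≡2), b=7^1·(≡1) mod 7; (2|7)=+1, (1|7)=+1; (−1)^{2·1·3}·(+1)^1·(+1)^2 = +1.
|Ram(-5610, 17017)| = 4, even; anisotropic at {5, 11, 13, 17}.

[5, 11, 13, 17]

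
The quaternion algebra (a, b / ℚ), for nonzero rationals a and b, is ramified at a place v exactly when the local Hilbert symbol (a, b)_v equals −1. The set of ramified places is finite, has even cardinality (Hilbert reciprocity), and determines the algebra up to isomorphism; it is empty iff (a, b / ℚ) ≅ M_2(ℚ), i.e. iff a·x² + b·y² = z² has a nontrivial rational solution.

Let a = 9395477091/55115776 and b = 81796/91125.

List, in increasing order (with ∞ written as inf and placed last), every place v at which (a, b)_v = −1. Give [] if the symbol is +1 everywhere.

Mod squares: a ≡ 51051, b ≡ 5. Check v ∈ {∞, 2, 3, 5, 7, 11, 13, 17, 29}.
v=∞: 51051 > 0 and 5 > 0  ⇒  (a,b)_∞ = +1.
v=3: a=3^3·(≡1), b=3^-6·(≡2) mod 3; (1|3)=+1, (2|3)=-1; (−1)^{3·-6·1}·(+1)^-6·(-1)^3 = -1.
v=5: a=5^0·(≡1), b=5^-3·(≡4) mod 5; (1|5)=+1, (4|5)=+1; (−1)^{0·-3·2}·(+1)^-3·(+1)^0 = +1.
v=2: v_2(a)=-16, v_2(b)=2; units ≡ 3, 5 (mod 8); ε·ε+αω+βω = 1·0+-16·1+2·1 ≡ 0  ⇒  (a,b)_2 = +1.
v=29: a=29^-2·(≡17), b=29^0·(≡23) mod 29; (17|29)=-1, (23|29)=+1; (−1)^{-2·0·14}·(-1)^0·(+1)^-2 = +1.
v=11: a=11^3·(≡8), b=11^2·(≡5) mod 11; (8|11)=-1, (5|11)=+1; (−1)^{3·2·5}·(-1)^2·(+1)^3 = +1.
v=13: a=13^3·(≡10), b=13^2·(≡2) mod 13; (10|13)=+1, (2|13)=-1; (−1)^{3·2·6}·(+1)^2·(-1)^3 = -1.
v=7: a=7^1·(≡5), b=7^0·(≡6) mod 7; (5|7)=-1, (6|7)=-1; (−1)^{1·0·3}·(-1)^0·(-1)^1 = -1.
v=17: a=17^1·(≡5), b=17^0·(≡12) mod 17; (5|17)=-1, (12|17)=-1; (−1)^{1·0·8}·(-1)^0·(-1)^1 = -1.
|Ram(51051, 5)| = 4, even; anisotropic at {3, 7, 13, 17}.

[3, 7, 13, 17]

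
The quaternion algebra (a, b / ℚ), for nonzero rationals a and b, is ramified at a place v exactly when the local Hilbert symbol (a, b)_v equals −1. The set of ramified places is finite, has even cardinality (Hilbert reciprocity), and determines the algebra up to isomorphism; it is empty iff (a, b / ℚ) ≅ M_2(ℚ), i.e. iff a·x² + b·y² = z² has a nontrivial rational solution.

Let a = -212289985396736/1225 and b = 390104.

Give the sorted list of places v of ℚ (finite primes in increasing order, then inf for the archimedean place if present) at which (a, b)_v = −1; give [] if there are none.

[17, 31]

(a, b) ≡ (-221, 806) mod (ℚ^×)²; places V = {2, 5, 7, 11, 13, 17, 19, 31, ∞}.
(a,b)_7: α=-2, u≡3; β=0, v≡1 (mod 7); (3|7)=-1, (1|7)=+1; sign (−1)^0·-1^0·+1^-2 = +1.
(a,b)_2: α=14, β=3; u≡3, v≡3 (mod 8); ε(u)ε(v)=1·1, αω(v)=14·1, βω(u)=3·1; sum ≡ 0  ⇒  +1.
(a,b)_∞: sgn(-221)=−, sgn(806)=+, so +1.
(a,b)_31: α=2, u≡27; β=1, v≡29 (mod 31); (27|31)=-1, (29|31)=-1; sign (−1)^0·-1^1·-1^2 = -1.
(a,b)_5: α=-2, u≡1; β=0, v≡4 (mod 5); (1|5)=+1, (4|5)=+1; sign (−1)^0·+1^0·+1^-2 = +1.
(a,b)_13: α=3, u≡10; β=1, v≡4 (mod 13); (10|13)=+1, (4|13)=+1; sign (−1)^0·+1^1·+1^3 = +1.
(a,b)_19: α=2, u≡5; β=0, v≡15 (mod 19); (5|19)=+1, (15|19)=-1; sign (−1)^0·+1^0·-1^2 = +1.
(a,b)_11: α=0, u≡7; β=2, v≡1 (mod 11); (7|11)=-1, (1|11)=+1; sign (−1)^0·-1^2·+1^0 = +1.
(a,b)_17: α=1, u≡15; β=0, v≡5 (mod 17); (15|17)=+1, (5|17)=-1; sign (−1)^0·+1^0·-1^1 = -1.
Ram(-221, 806) = {17, 31}; no ℚ_17-point on the conic.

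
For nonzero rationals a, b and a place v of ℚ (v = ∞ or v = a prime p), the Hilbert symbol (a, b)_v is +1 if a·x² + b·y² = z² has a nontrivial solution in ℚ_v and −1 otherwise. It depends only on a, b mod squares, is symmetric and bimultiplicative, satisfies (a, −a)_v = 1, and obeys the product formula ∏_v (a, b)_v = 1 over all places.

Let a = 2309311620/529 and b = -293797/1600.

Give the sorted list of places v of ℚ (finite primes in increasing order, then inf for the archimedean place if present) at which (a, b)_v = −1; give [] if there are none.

[5, 7, 11, 17]

(a, b) ≡ (6545, -133) mod (ℚ^×)²; places V = {2, 3, 5, 7, 11, 17, 19, 23, 47, ∞}.
(a,b)_7: α=1, u≡1; β=1, v≡2 (mod 7); (1|7)=+1, (2|7)=+1; sign (−1)^1·+1^1·+1^1 = -1.
(a,b)_47: α=0, u≡7; β=2, v≡4 (mod 47); (7|47)=+1, (4|47)=+1; sign (−1)^0·+1^2·+1^0 = +1.
(a,b)_5: α=1, u≡1; β=-2, v≡2 (mod 5); (1|5)=+1, (2|5)=-1; sign (−1)^0·+1^-2·-1^1 = -1.
(a,b)_23: α=-2, u≡1; β=0, v≡11 (mod 23); (1|23)=+1, (11|23)=-1; sign (−1)^0·+1^0·-1^-2 = +1.
(a,b)_∞: sgn(6545)=+, sgn(-133)=−, so +1.
(a,b)_19: α=0, u≡1; β=1, v≡15 (mod 19); (1|19)=+1, (15|19)=-1; sign (−1)^0·+1^1·-1^0 = +1.
(a,b)_3: α=6, u≡2; β=0, v≡2 (mod 3); (2|3)=-1, (2|3)=-1; sign (−1)^0·-1^0·-1^6 = +1.
(a,b)_2: α=2, β=-6; u≡1, v≡3 (mod 8); ε(u)ε(v)=0·1, αω(v)=2·1, βω(u)=-6·0; sum ≡ 0  ⇒  +1.
(a,b)_11: α=3, u≡1; β=0, v≡7 (mod 11); (1|11)=+1, (7|11)=-1; sign (−1)^0·+1^0·-1^3 = -1.
(a,b)_17: α=1, u≡14; β=0, v≡7 (mod 17); (14|17)=-1, (7|17)=-1; sign (−1)^0·-1^0·-1^1 = -1.
Ram(6545, -133) = {5, 7, 11, 17}; no ℚ_5-point on the conic.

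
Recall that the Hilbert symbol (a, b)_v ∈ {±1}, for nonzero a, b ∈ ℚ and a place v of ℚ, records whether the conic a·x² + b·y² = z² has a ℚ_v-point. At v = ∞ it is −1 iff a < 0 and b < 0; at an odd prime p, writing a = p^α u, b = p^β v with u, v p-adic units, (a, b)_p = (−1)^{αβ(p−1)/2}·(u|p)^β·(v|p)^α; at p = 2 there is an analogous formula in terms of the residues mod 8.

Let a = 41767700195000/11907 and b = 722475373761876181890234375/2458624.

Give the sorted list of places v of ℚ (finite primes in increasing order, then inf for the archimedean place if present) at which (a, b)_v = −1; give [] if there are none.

[3, 43]

Mod squares: a ≡ 560634, b ≡ 159. Check v ∈ {∞, 2, 3, 5, 7, 13, 23, 41, 43, 53}.
v=43: a=43^1·(≡25), b=43^2·(≡22) mod 43; (25|43)=+1, (22|43)=-1; (−1)^{1·2·21}·(+1)^2·(-1)^1 = -1.
v=3: a=3^-5·(≡2), b=3^3·(≡2) mod 3; (2|3)=-1, (2|3)=-1; (−1)^{-5·3·1}·(-1)^3·(-1)^-5 = -1.
v=5: a=5^4·(≡1), b=5^8·(≡1) mod 5; (1|5)=+1, (1|5)=+1; (−1)^{4·8·2}·(+1)^8·(+1)^4 = +1.
v=∞: 560634 > 0 and 159 > 0  ⇒  (a,b)_∞ = +1.
v=13: a=13^2·(≡9), b=13^0·(≡1) mod 13; (9|13)=+1, (1|13)=+1; (−1)^{2·0·6}·(+1)^0·(+1)^2 = +1.
v=41: a=41^1·(≡1), b=41^2·(≡20) mod 41; (1|41)=+1, (20|41)=+1; (−1)^{1·2·20}·(+1)^2·(+1)^1 = +1.
v=7: a=7^-2·(≡2), b=7^-4·(≡5) mod 7; (2|7)=+1, (5|7)=-1; (−1)^{-2·-4·3}·(+1)^-4·(-1)^-2 = +1.
v=2: v_2(a)=3, v_2(b)=-10; units ≡ 5, 7 (mod 8); ε·ε+αω+βω = 0·1+3·0+-10·1 ≡ 0  ⇒  (a,b)_2 = +1.
v=53: a=53^1·(≡34), b=53^3·(≡2) mod 53; (34|53)=-1, (2|53)=-1; (−1)^{1·3·26}·(-1)^3·(-1)^1 = +1.
v=23: a=23^2·(≡1), b=23^6·(≡17) mod 23; (1|23)=+1, (17|23)=-1; (−1)^{2·6·11}·(+1)^6·(-1)^2 = +1.
|Ram(560634, 159)| = 2, even; anisotropic at {3, 43}.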